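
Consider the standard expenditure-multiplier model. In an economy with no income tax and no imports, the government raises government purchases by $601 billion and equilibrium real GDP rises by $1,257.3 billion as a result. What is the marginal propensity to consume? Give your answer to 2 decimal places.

0.52

Implied spending multiplier k = ΔY/ΔG = 1,257.3/601 ≈ 2.092.
Since k = 1/(1 − MPC), MPC = 1 − 1/k = 1 − ΔG/ΔY = 1 − 601/1,257.3 ≈ 0.52.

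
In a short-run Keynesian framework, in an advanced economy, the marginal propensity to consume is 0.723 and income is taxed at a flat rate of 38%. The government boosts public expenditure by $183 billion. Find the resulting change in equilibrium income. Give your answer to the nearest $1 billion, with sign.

+$332 billion

Expenditure multiplier = 1/(1 − c(1−t)) = 1/(1 − 0.723×0.62) = 1/0.55174 ≈ 1.812.
ΔY = k × ΔG = (+$183 billion) / 0.55174 ≈ +$332 billion.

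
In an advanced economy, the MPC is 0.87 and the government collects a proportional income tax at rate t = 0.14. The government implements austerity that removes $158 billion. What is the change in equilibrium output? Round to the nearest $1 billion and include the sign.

Spending multiplier = 1/(1 − c(1−t)) = 1/(1 − 0.87×0.86) = 1/0.2518 ≈ 3.971.
ΔY = k × ΔG = (−$158 billion) / 0.2518 ≈ −$627 billion.

−$627 billion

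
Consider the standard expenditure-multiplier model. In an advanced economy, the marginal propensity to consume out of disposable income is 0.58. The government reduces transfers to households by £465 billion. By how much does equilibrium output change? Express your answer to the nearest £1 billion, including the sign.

The transfer change shifts disposable income by −£465 billion, so first-round consumption changes by c·ΔTR = 0.58 × (−£465 billion) = −£269.7 billion.
Expenditure multiplier = 1/(1 − MPC) = 1/(1 − 0.58) = 1/0.42 ≈ 2.381.
The transfer multiplier is c × k ≈ 1.381, so ΔY = k × (c·ΔTR) = (−£269.7 billion) / 0.42 ≈ −£642 billion.

−£642 billion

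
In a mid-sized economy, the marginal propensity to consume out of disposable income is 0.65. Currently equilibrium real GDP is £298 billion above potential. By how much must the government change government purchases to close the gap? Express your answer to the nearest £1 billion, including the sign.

−£104 billion

Spending multiplier = 1/(1 − MPC) = 1/(1 − 0.65) = 1/0.35 ≈ 2.857.
Need ΔY = −£298 billion, so ΔG = ΔY/k = (−£298 billion) × 0.35 ≈ −£104 billion.
The government should cut government purchases by £104 billion.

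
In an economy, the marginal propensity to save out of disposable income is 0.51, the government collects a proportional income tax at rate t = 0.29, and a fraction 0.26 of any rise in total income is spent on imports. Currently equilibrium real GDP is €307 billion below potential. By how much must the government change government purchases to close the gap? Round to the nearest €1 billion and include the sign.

MPC = 1 − MPS = 1 − 0.51 = 0.49.
Spending multiplier = 1/(1 − c(1−t) + m) = 1/(1 − 0.49×0.71 + 0.26) = 1/0.9121 ≈ 1.096.
Need ΔY = +€307 billion, so ΔG = ΔY/k = (+€307 billion) × 0.9121 ≈ +€280 billion.
The government should increase government purchases by €280 billion.

+€280 billion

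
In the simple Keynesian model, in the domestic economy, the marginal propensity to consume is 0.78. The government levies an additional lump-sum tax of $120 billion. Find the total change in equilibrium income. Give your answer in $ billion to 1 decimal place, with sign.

−$425.5 billion

A lump-sum tax change of +$120 billion shifts disposable income by −$120 billion; first-round consumption changes by −c × ΔT = −0.78 × (+$120 billion) = −$93.6 billion.
Expenditure multiplier = 1/(1 − MPC) = 1/(1 − 0.78) = 1/0.22 ≈ 4.545.
The tax multiplier is −c × k ≈ −3.545, so ΔY = k × (−c·ΔT) = (−$93.6 billion) / 0.22 ≈ −$425.5 billion.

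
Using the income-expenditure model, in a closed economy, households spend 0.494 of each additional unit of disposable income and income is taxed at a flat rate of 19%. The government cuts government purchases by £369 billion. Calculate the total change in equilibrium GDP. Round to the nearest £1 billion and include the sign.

Expenditure multiplier = 1/(1 − c(1−t)) = 1/(1 − 0.494×0.81) = 1/0.59986 ≈ 1.667.
ΔY = k × ΔG = (−£369 billion) / 0.59986 ≈ −£615 billion.

−£615 billion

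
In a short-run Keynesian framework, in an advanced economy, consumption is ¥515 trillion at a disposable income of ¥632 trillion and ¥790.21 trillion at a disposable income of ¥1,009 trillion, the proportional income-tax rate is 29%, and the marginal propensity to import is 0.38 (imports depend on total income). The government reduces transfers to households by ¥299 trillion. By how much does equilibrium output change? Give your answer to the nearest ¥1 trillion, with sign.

−¥253 trillion

MPC = ΔC/ΔYd = (790.21 − 515)/(1,009 − 632) = 275.21/377 = 0.73.
The transfer change shifts disposable income by −¥299 trillion, so first-round consumption changes by c·ΔTR = 0.73 × (−¥299 trillion) = −¥218.27 trillion.
Expenditure multiplier = 1/(1 − c(1−t) + m) = 1/(1 − 0.73×0.71 + 0.38) = 1/0.8617 ≈ 1.16.
The transfer multiplier is c × k ≈ 0.847, so ΔY = k × (c·ΔTR) = (−¥218.27 trillion) / 0.8617 ≈ −¥253 trillion.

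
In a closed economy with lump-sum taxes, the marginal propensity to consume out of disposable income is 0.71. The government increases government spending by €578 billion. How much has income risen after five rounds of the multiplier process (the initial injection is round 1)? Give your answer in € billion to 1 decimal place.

Round 1 adds ΔG = €578 billion; each later round is MPC = 0.71 times the previous.
After 5 rounds: 578 + 410.38 + 291.3698 + 206.872558 + 146.87951618 = ΔG·(1 − c^5)/(1 − c) = 578 × (1 − 0.1804229351)/0.29 ≈ €1,633.5 billion.

€1,633.5 billion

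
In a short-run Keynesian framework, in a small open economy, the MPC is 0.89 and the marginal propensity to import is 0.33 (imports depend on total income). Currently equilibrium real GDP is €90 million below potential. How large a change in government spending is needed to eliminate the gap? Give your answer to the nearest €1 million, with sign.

+€40 million

Spending multiplier = 1/(1 − c + m) = 1/(1 − 0.89 + 0.33) = 1/0.44 ≈ 2.273.
Need ΔY = +€90 million, so ΔG = ΔY/k = (+€90 million) × 0.44 ≈ +€40 million.
The government should increase government spending by €40 million.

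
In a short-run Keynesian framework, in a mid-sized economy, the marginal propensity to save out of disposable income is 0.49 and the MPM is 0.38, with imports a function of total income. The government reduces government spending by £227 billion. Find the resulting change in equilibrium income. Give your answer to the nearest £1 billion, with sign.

−£261 billion

MPC = 1 − MPS = 1 − 0.49 = 0.51.
Government-spending multiplier = 1/(1 − c + m) = 1/(1 − 0.51 + 0.38) = 1/0.87 ≈ 1.149.
ΔY = k × ΔG = (−£227 billion) / 0.87 ≈ −£261 billion.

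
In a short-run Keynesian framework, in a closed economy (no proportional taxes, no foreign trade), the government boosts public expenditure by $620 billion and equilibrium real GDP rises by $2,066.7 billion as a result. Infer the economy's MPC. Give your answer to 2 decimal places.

Implied spending multiplier k = ΔY/ΔG = 2,066.7/620 ≈ 3.3334.
Since k = 1/(1 − MPC), MPC = 1 − 1/k = 1 − ΔG/ΔY = 1 − 620/2,066.7 ≈ 0.70.

0.70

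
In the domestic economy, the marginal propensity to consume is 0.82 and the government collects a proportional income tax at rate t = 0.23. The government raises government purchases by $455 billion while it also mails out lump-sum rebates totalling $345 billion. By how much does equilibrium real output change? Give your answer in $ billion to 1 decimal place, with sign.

+$2,001.9 billion

Expenditure multiplier = 1/(1 − c(1−t)) = 1/(1 − 0.82×0.77) = 1/0.3686 ≈ 2.713.
ΔG contributes k·ΔG = (+$455 billion) / 0.3686 ≈ +$1,234.4 billion.
ΔT of −$345 billion changes first-round spending by −c·ΔT = +$282.9 billion, contributing k·(−c·ΔT) = (+$282.9 billion) / 0.3686 ≈ +$767.5 billion.
Net ΔY = k(ΔG − c·ΔT) = (+$737.9 billion) / 0.3686 ≈ +$2,001.9 billion.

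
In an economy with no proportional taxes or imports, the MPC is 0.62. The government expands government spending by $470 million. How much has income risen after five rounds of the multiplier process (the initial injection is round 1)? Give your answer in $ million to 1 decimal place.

Round 1 adds ΔG = $470 million; each later round is MPC = 0.62 times the previous.
After 5 rounds: 470 + 291.4 + 180.668 + 112.01416 + 69.4487792 = ΔG·(1 − c^5)/(1 − c) = 470 × (1 − 0.0916132832)/0.38 ≈ $1,123.5 million.

$1,123.5 million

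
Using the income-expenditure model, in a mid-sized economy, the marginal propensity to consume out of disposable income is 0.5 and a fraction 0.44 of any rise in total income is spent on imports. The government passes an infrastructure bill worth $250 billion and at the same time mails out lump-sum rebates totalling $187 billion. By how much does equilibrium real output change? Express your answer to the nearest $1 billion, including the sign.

Expenditure multiplier = 1/(1 − c + m) = 1/(1 − 0.5 + 0.44) = 1/0.94 ≈ 1.064.
ΔG contributes k·ΔG = (+$250 billion) / 0.94 ≈ +$266 billion.
ΔT of −$187 billion changes first-round spending by −c·ΔT = +$93.5 billion, contributing k·(−c·ΔT) = (+$93.5 billion) / 0.94 ≈ +$99.5 billion.
Net ΔY = k(ΔG − c·ΔT) = (+$343.5 billion) / 0.94 ≈ +$365 billion.

+$365 billion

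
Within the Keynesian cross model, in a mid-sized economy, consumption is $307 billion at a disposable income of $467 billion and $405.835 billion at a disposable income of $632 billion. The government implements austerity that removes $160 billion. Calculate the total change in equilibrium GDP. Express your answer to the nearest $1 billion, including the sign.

MPC = ΔC/ΔYd = (405.835 − 307)/(632 − 467) = 98.835/165 = 0.599.
Spending multiplier = 1/(1 − MPC) = 1/(1 − 0.599) = 1/0.401 ≈ 2.494.
ΔY = k × ΔG = (−$160 billion) / 0.401 ≈ −$399 billion.

−$399 billion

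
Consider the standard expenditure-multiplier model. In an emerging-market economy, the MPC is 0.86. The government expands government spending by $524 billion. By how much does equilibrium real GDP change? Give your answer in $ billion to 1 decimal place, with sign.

Government-spending multiplier = 1/(1 − MPC) = 1/(1 − 0.86) = 1/0.14 ≈ 7.143.
ΔY = k × ΔG = (+$524 billion) / 0.14 ≈ +$3,742.9 billion.

+$3,742.9 billion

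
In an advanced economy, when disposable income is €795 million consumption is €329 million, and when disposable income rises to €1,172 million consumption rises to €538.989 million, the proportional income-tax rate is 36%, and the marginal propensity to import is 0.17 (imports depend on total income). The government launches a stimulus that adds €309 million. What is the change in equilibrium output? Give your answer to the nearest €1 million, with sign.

+€380 million

MPC = ΔC/ΔYd = (538.989 − 329)/(1,172 − 795) = 209.989/377 = 0.557.
Spending multiplier = 1/(1 − c(1−t) + m) = 1/(1 − 0.557×0.64 + 0.17) = 1/0.81352 ≈ 1.229.
ΔY = k × ΔG = (+€309 million) / 0.81352 ≈ +€380 million.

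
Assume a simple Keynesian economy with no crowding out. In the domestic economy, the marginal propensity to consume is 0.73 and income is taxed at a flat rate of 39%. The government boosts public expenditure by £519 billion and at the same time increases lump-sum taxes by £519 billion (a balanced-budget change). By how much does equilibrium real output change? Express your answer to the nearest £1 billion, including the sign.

Expenditure multiplier = 1/(1 − c(1−t)) = 1/(1 − 0.73×0.61) = 1/0.5547 ≈ 1.803.
ΔG contributes k·ΔG = (+£519 billion) / 0.5547 ≈ +£935.6 billion.
ΔT of +£519 billion changes first-round spending by −c·ΔT = −£378.87 billion, contributing k·(−c·ΔT) = (−£378.87 billion) / 0.5547 ≈ −£683 billion.
Net ΔY = k(ΔG − c·ΔT) = (+£140.13 billion) / 0.5547 ≈ +£253 billion.

+£253 billion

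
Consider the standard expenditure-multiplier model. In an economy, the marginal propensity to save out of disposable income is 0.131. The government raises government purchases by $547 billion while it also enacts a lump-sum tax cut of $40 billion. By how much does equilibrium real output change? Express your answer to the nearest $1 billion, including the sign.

MPC = 1 − MPS = 1 − 0.131 = 0.869.
Expenditure multiplier = 1/(1 − MPC) = 1/(1 − 0.869) = 1/0.131 ≈ 7.634.
ΔG contributes k·ΔG = (+$547 billion) / 0.131 ≈ +$4,175.6 billion.
ΔT of −$40 billion changes first-round spending by −c·ΔT = +$34.76 billion, contributing k·(−c·ΔT) = (+$34.76 billion) / 0.131 ≈ +$265.3 billion.
Net ΔY = k(ΔG − c·ΔT) = (+$581.76 billion) / 0.131 ≈ +$4,441 billion.

+$4,441 billion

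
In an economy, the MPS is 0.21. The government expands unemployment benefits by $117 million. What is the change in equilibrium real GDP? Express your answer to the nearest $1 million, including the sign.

+$440 million

MPC = 1 − MPS = 1 − 0.21 = 0.79.
The transfer change shifts disposable income by +$117 million, so first-round consumption changes by c·ΔTR = 0.79 × (+$117 million) = +$92.43 million.
Expenditure multiplier = 1/(1 − MPC) = 1/(1 − 0.79) = 1/0.21 ≈ 4.762.
The transfer multiplier is c × k ≈ 3.762, so ΔY = k × (c·ΔTR) = (+$92.43 million) / 0.21 ≈ +$440 million.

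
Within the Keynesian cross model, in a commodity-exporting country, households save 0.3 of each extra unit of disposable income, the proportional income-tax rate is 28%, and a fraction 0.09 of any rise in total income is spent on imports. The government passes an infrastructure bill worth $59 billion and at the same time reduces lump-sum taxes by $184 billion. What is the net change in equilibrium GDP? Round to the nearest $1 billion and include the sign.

+$320 billion

MPC = 1 − MPS = 1 − 0.3 = 0.7.
Expenditure multiplier = 1/(1 − c(1−t) + m) = 1/(1 − 0.7×0.72 + 0.09) = 1/0.586 ≈ 1.706.
ΔG contributes k·ΔG = (+$59 billion) / 0.586 ≈ +$100.7 billion.
ΔT of −$184 billion changes first-round spending by −c·ΔT = +$128.8 billion, contributing k·(−c·ΔT) = (+$128.8 billion) / 0.586 ≈ +$219.8 billion.
Net ΔY = k(ΔG − c·ΔT) = (+$187.8 billion) / 0.586 ≈ +$320 billion.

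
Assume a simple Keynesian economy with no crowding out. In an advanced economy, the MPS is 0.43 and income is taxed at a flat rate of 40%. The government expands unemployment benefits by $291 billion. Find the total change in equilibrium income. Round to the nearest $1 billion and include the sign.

+$252 billion

MPC = 1 − MPS = 1 − 0.43 = 0.57.
The transfer change shifts disposable income by +$291 billion, so first-round consumption changes by c·ΔTR = 0.57 × (+$291 billion) = +$165.87 billion.
Expenditure multiplier = 1/(1 − c(1−t)) = 1/(1 − 0.57×0.6) = 1/0.658 ≈ 1.52.
The transfer multiplier is c × k ≈ 0.866, so ΔY = k × (c·ΔTR) = (+$165.87 billion) / 0.658 ≈ +$252 billion.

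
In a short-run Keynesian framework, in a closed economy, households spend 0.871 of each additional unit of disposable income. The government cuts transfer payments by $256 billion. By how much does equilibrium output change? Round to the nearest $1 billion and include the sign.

−$1,728 billion

The transfer change shifts disposable income by −$256 billion, so first-round consumption changes by c·ΔTR = 0.871 × (−$256 billion) = −$222.976 billion.
Expenditure multiplier = 1/(1 − MPC) = 1/(1 − 0.871) = 1/0.129 ≈ 7.752.
The transfer multiplier is c × k ≈ 6.752, so ΔY = k × (c·ΔTR) = (−$222.976 billion) / 0.129 ≈ −$1,728 billion.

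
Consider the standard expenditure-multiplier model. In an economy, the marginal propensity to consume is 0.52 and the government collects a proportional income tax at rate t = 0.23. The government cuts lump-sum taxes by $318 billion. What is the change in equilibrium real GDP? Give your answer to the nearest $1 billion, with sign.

A lump-sum tax change of −$318 billion shifts disposable income by +$318 billion; first-round consumption changes by −c × ΔT = −0.52 × (−$318 billion) = +$165.36 billion.
Expenditure multiplier = 1/(1 − c(1−t)) = 1/(1 − 0.52×0.77) = 1/0.5996 ≈ 1.668.
The tax multiplier is −c × k ≈ −0.867, so ΔY = k × (−c·ΔT) = (+$165.36 billion) / 0.5996 ≈ +$276 billion.

+$276 billion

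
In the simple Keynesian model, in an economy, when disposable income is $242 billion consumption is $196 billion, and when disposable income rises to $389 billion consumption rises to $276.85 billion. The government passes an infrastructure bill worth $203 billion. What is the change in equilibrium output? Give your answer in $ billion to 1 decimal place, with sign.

+$451.1 billion

MPC = ΔC/ΔYd = (276.85 − 196)/(389 − 242) = 80.85/147 = 0.55.
Expenditure multiplier = 1/(1 − MPC) = 1/(1 − 0.55) = 1/0.45 ≈ 2.222.
ΔY = k × ΔG = (+$203 billion) / 0.45 ≈ +$451.1 billion.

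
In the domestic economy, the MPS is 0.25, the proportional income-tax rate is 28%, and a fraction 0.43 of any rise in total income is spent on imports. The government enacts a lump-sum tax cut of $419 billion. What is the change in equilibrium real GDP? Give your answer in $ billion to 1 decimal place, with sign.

MPC = 1 − MPS = 1 − 0.25 = 0.75.
A lump-sum tax change of −$419 billion shifts disposable income by +$419 billion; first-round consumption changes by −c × ΔT = −0.75 × (−$419 billion) = +$314.25 billion.
Expenditure multiplier = 1/(1 − c(1−t) + m) = 1/(1 − 0.75×0.72 + 0.43) = 1/0.89 ≈ 1.124.
The tax multiplier is −c × k ≈ −0.843, so ΔY = k × (−c·ΔT) = (+$314.25 billion) / 0.89 ≈ +$353.1 billion.

+$353.1 billion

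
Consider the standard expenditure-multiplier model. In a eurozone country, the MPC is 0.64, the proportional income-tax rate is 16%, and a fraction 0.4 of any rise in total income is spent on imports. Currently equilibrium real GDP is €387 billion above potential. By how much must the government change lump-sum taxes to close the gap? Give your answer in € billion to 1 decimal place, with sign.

Spending multiplier = 1/(1 − c(1−t) + m) = 1/(1 − 0.64×0.84 + 0.4) = 1/0.8624 ≈ 1.16.
Tax multiplier = −c·k = −0.64/0.8624 ≈ −0.742. Need ΔY = −€387 billion, so ΔT = ΔY/(−c·k) = −(−€387 billion) × 0.8624 / 0.64 ≈ +€521.5 billion.
The government should raise lump-sum taxes by €521.5 billion.

+€521.5 billion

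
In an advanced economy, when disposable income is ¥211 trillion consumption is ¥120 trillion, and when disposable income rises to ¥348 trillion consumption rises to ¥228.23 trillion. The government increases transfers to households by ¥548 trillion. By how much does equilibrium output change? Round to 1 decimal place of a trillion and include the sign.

MPC = ΔC/ΔYd = (228.23 − 120)/(348 − 211) = 108.23/137 = 0.79.
The transfer change shifts disposable income by +¥548 trillion, so first-round consumption changes by c·ΔTR = 0.79 × (+¥548 trillion) = +¥432.92 trillion.
Expenditure multiplier = 1/(1 − MPC) = 1/(1 − 0.79) = 1/0.21 ≈ 4.762.
The transfer multiplier is c × k ≈ 3.762, so ΔY = k × (c·ΔTR) = (+¥432.92 trillion) / 0.21 ≈ +¥2,061.5 trillion.

+¥2,061.5 trillion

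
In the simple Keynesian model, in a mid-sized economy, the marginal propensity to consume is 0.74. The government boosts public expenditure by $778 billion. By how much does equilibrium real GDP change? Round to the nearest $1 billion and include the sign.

Government-spending multiplier = 1/(1 − MPC) = 1/(1 − 0.74) = 1/0.26 ≈ 3.846.
ΔY = k × ΔG = (+$778 billion) / 0.26 ≈ +$2,992 billion.

+$2,992 billion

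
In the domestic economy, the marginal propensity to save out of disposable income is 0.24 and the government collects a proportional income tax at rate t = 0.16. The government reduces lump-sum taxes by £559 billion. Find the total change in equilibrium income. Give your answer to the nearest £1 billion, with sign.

MPC = 1 − MPS = 1 − 0.24 = 0.76.
A lump-sum tax change of −£559 billion shifts disposable income by +£559 billion; first-round consumption changes by −c × ΔT = −0.76 × (−£559 billion) = +£424.84 billion.
Expenditure multiplier = 1/(1 − c(1−t)) = 1/(1 − 0.76×0.84) = 1/0.3616 ≈ 2.765.
The tax multiplier is −c × k ≈ −2.102, so ΔY = k × (−c·ΔT) = (+£424.84 billion) / 0.3616 ≈ +£1,175 billion.

+£1,175 billion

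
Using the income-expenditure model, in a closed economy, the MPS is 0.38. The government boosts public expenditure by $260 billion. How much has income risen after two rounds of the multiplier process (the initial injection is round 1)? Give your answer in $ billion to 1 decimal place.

MPC = 1 − MPS = 1 − 0.38 = 0.62.
Round 1 adds ΔG = $260 billion; each later round is MPC = 0.62 times the previous.
After 2 rounds: 260 + 161.2 = ΔG·(1 − c^2)/(1 − c) = 260 × (1 − 0.3844)/0.38 = $421.2 billion.

$421.2 billion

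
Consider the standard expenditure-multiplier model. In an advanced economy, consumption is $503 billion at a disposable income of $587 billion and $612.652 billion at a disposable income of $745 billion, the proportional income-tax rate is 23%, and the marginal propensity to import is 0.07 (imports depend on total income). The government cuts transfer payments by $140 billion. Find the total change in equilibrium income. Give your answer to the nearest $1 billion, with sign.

−$181 billion

MPC = ΔC/ΔYd = (612.652 − 503)/(745 − 587) = 109.652/158 = 0.694.
The transfer change shifts disposable income by −$140 billion, so first-round consumption changes by c·ΔTR = 0.694 × (−$140 billion) = −$97.16 billion.
Expenditure multiplier = 1/(1 − c(1−t) + m) = 1/(1 − 0.694×0.77 + 0.07) = 1/0.53562 ≈ 1.867.
The transfer multiplier is c × k ≈ 1.296, so ΔY = k × (c·ΔTR) = (−$97.16 billion) / 0.53562 ≈ −$181 billion.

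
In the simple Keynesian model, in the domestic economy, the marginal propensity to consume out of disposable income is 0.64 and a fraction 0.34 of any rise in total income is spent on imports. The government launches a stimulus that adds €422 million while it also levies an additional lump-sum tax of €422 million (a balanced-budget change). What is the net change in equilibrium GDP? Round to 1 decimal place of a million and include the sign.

+€217.0 million

Expenditure multiplier = 1/(1 − c + m) = 1/(1 − 0.64 + 0.34) = 1/0.7 ≈ 1.429.
ΔG contributes k·ΔG = (+€422 million) / 0.7 ≈ +€602.9 million.
ΔT of +€422 million changes first-round spending by −c·ΔT = −€270.08 million, contributing k·(−c·ΔT) = (−€270.08 million) / 0.7 ≈ −€385.8 million.
Net ΔY = k(ΔG − c·ΔT) = (+€151.92 million) / 0.7 ≈ +€217 million.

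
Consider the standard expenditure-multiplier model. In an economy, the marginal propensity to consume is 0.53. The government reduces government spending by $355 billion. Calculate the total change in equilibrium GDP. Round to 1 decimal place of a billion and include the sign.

Spending multiplier = 1/(1 − MPC) = 1/(1 − 0.53) = 1/0.47 ≈ 2.128.
ΔY = k × ΔG = (−$355 billion) / 0.47 ≈ −$755.3 billion.

−$755.3 billion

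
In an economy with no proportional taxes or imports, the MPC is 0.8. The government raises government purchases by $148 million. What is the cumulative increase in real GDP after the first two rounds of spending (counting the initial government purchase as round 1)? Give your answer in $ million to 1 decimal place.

$266.4 million

Round 1 adds ΔG = $148 million; each later round is MPC = 0.8 times the previous.
After 2 rounds: 148 + 118.4 = ΔG·(1 − c^2)/(1 − c) = 148 × (1 − 0.64)/0.2 = $266.4 million.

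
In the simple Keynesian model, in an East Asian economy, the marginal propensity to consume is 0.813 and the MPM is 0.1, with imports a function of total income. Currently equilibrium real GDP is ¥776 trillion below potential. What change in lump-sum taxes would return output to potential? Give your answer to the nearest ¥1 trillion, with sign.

Spending multiplier = 1/(1 − c + m) = 1/(1 − 0.813 + 0.1) = 1/0.287 ≈ 3.484.
Tax multiplier = −c·k = −0.813/0.287 ≈ −2.833. Need ΔY = +¥776 trillion, so ΔT = ΔY/(−c·k) = −(+¥776 trillion) × 0.287 / 0.813 ≈ −¥274 trillion.
The government should cut lump-sum taxes by ¥274 trillion.

−¥274 trillion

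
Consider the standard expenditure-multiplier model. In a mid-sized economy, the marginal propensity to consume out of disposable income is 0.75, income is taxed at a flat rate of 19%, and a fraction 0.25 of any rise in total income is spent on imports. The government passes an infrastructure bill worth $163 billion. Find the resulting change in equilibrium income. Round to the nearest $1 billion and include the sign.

+$254 billion

Government-spending multiplier = 1/(1 − c(1−t) + m) = 1/(1 − 0.75×0.81 + 0.25) = 1/0.6425 ≈ 1.556.
ΔY = k × ΔG = (+$163 billion) / 0.6425 ≈ +$254 billion.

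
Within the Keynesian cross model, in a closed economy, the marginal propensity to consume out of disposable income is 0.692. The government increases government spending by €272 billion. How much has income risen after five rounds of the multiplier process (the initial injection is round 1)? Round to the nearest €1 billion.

Round 1 adds ΔG = €272 billion; each later round is MPC = 0.692 times the previous.
After 5 rounds: 272 + 188.224 + 130.251008 + 90.133697536 + 62.372518694912 = ΔG·(1 − c^5)/(1 − c) = 272 × (1 − 0.158683025503232)/0.308 ≈ €743 billion.

€743 billion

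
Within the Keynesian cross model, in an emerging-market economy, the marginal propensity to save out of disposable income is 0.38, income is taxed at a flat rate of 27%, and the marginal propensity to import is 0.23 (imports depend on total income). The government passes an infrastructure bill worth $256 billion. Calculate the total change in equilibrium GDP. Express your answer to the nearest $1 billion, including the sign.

+$329 billion

MPC = 1 − MPS = 1 − 0.38 = 0.62.
Expenditure multiplier = 1/(1 − c(1−t) + m) = 1/(1 − 0.62×0.73 + 0.23) = 1/0.7774 ≈ 1.286.
ΔY = k × ΔG = (+$256 billion) / 0.7774 ≈ +$329 billion.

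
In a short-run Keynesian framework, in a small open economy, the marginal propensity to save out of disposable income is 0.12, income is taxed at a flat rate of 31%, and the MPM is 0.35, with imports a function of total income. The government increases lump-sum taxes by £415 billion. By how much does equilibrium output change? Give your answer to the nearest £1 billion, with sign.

−£492 billion

MPC = 1 − MPS = 1 − 0.12 = 0.88.
A lump-sum tax change of +£415 billion shifts disposable income by −£415 billion; first-round consumption changes by −c × ΔT = −0.88 × (+£415 billion) = −£365.2 billion.
Expenditure multiplier = 1/(1 − c(1−t) + m) = 1/(1 − 0.88×0.69 + 0.35) = 1/0.7428 ≈ 1.346.
The tax multiplier is −c × k ≈ −1.185, so ΔY = k × (−c·ΔT) = (−£365.2 billion) / 0.7428 ≈ −£492 billion.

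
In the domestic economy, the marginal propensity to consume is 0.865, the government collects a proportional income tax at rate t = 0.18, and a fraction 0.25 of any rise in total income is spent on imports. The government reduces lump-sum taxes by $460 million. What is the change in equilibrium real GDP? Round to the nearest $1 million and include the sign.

+$736 million

A lump-sum tax change of −$460 million shifts disposable income by +$460 million; first-round consumption changes by −c × ΔT = −0.865 × (−$460 million) = +$397.9 million.
Expenditure multiplier = 1/(1 − c(1−t) + m) = 1/(1 − 0.865×0.82 + 0.25) = 1/0.5407 ≈ 1.849.
The tax multiplier is −c × k ≈ −1.6, so ΔY = k × (−c·ΔT) = (+$397.9 million) / 0.5407 ≈ +$736 million.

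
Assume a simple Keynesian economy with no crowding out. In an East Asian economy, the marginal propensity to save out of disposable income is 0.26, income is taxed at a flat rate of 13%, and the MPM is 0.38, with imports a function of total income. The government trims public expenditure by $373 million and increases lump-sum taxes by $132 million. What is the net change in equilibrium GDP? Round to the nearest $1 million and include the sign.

−$639 million

MPC = 1 − MPS = 1 − 0.26 = 0.74.
Expenditure multiplier = 1/(1 − c(1−t) + m) = 1/(1 − 0.74×0.87 + 0.38) = 1/0.7362 ≈ 1.358.
ΔG contributes k·ΔG = (−$373 million) / 0.7362 ≈ −$506.7 million.
ΔT of +$132 million changes first-round spending by −c·ΔT = −$97.68 million, contributing k·(−c·ΔT) = (−$97.68 million) / 0.7362 ≈ −$132.7 million.
Net ΔY = k(ΔG − c·ΔT) = (−$470.68 million) / 0.7362 ≈ −$639 million.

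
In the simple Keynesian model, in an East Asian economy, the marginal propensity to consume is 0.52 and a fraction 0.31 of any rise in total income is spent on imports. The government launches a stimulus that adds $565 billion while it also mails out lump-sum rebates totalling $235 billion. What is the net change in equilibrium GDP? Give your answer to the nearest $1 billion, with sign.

+$870 billion

Expenditure multiplier = 1/(1 − c + m) = 1/(1 − 0.52 + 0.31) = 1/0.79 ≈ 1.266.
ΔG contributes k·ΔG = (+$565 billion) / 0.79 ≈ +$715.2 billion.
ΔT of −$235 billion changes first-round spending by −c·ΔT = +$122.2 billion, contributing k·(−c·ΔT) = (+$122.2 billion) / 0.79 ≈ +$154.7 billion.
Net ΔY = k(ΔG − c·ΔT) = (+$687.2 billion) / 0.79 ≈ +$870 billion.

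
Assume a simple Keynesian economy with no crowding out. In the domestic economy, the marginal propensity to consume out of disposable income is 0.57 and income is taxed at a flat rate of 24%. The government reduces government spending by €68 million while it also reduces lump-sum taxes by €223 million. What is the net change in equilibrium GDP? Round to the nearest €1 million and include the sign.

Expenditure multiplier = 1/(1 − c(1−t)) = 1/(1 − 0.57×0.76) = 1/0.5668 ≈ 1.764.
ΔG contributes k·ΔG = (−€68 million) / 0.5668 ≈ −€120 million.
ΔT of −€223 million changes first-round spending by −c·ΔT = +€127.11 million, contributing k·(−c·ΔT) = (+€127.11 million) / 0.5668 ≈ +€224.3 million.
Net ΔY = k(ΔG − c·ΔT) = (+€59.11 million) / 0.5668 ≈ +€104 million.

+€104 million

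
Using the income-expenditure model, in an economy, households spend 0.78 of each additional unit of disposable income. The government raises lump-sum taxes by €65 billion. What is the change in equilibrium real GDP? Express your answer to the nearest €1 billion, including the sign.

−€230 billion

A lump-sum tax change of +€65 billion shifts disposable income by −€65 billion; first-round consumption changes by −c × ΔT = −0.78 × (+€65 billion) = −€50.7 billion.
Expenditure multiplier = 1/(1 − MPC) = 1/(1 − 0.78) = 1/0.22 ≈ 4.545.
The tax multiplier is −c × k ≈ −3.545, so ΔY = k × (−c·ΔT) = (−€50.7 billion) / 0.22 ≈ −€230 billion.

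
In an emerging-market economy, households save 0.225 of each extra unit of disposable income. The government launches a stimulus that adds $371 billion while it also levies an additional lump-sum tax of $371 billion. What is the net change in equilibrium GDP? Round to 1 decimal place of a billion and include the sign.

MPC = 1 − MPS = 1 − 0.225 = 0.775.
Expenditure multiplier = 1/(1 − MPC) = 1/(1 − 0.775) = 1/0.225 ≈ 4.444.
ΔG contributes k·ΔG = (+$371 billion) / 0.225 ≈ +$1,648.9 billion.
ΔT of +$371 billion changes first-round spending by −c·ΔT = −$287.525 billion, contributing k·(−c·ΔT) = (−$287.525 billion) / 0.225 ≈ −$1,277.9 billion.
With ΔG = ΔT and no other leakages, the balanced-budget multiplier is 1, so ΔY = ΔG = +$371 billion.

+$371.0 billion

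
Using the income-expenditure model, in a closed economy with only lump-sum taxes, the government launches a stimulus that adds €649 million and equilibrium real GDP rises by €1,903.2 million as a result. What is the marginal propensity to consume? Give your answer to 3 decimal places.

Implied spending multiplier k = ΔY/ΔG = 1,903.2/649 ≈ 2.9325.
Since k = 1/(1 − MPC), MPC = 1 − 1/k = 1 − ΔG/ΔY = 1 − 649/1,903.2 ≈ 0.659.

0.659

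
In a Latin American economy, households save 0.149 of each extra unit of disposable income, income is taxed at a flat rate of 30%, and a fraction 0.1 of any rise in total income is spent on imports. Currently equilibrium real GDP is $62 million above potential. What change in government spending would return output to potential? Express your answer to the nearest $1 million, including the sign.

MPC = 1 − MPS = 1 − 0.149 = 0.851.
Spending multiplier = 1/(1 − c(1−t) + m) = 1/(1 − 0.851×0.7 + 0.1) = 1/0.5043 ≈ 1.983.
Need ΔY = −$62 million, so ΔG = ΔY/k = (−$62 million) × 0.5043 ≈ −$31 million.
The government should cut government spending by $31 million.

−$31 million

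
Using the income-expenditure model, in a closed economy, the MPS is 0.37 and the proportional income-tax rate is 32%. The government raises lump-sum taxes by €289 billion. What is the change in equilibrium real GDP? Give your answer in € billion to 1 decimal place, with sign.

MPC = 1 − MPS = 1 − 0.37 = 0.63.
A lump-sum tax change of +€289 billion shifts disposable income by −€289 billion; first-round consumption changes by −c × ΔT = −0.63 × (+€289 billion) = −€182.07 billion.
Expenditure multiplier = 1/(1 − c(1−t)) = 1/(1 − 0.63×0.68) = 1/0.5716 ≈ 1.749.
The tax multiplier is −c × k ≈ −1.102, so ΔY = k × (−c·ΔT) = (−€182.07 billion) / 0.5716 ≈ −€318.5 billion.

−€318.5 billion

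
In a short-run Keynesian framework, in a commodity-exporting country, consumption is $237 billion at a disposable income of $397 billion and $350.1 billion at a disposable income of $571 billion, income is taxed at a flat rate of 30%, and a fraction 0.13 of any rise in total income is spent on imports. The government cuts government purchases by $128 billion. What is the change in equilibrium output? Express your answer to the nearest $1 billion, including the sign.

−$190 billion

MPC = ΔC/ΔYd = (350.1 − 237)/(571 − 397) = 113.1/174 = 0.65.
Expenditure multiplier = 1/(1 − c(1−t) + m) = 1/(1 − 0.65×0.7 + 0.13) = 1/0.675 ≈ 1.481.
ΔY = k × ΔG = (−$128 billion) / 0.675 ≈ −$190 billion.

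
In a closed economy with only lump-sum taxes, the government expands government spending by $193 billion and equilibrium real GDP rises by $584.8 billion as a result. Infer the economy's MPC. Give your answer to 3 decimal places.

0.670

Implied spending multiplier k = ΔY/ΔG = 584.8/193 ≈ 3.0301.
Since k = 1/(1 − MPC), MPC = 1 − 1/k = 1 − ΔG/ΔY = 1 − 193/584.8 ≈ 0.670.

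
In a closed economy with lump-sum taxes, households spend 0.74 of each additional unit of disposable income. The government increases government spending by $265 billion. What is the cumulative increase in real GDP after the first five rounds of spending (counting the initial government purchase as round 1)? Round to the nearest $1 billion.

Round 1 adds ΔG = $265 billion; each later round is MPC = 0.74 times the previous.
After 5 rounds: 265 + 196.1 + 145.114 + 107.38436 + 79.4644264 = ΔG·(1 − c^5)/(1 − c) = 265 × (1 − 0.2219006624)/0.26 ≈ $793 billion.

$793 billion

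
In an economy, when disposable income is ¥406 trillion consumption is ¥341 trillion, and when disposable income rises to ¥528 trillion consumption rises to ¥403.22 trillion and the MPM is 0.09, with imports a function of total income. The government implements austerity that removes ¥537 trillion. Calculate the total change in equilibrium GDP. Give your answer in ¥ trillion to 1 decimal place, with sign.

−¥925.9 trillion

MPC = ΔC/ΔYd = (403.22 − 341)/(528 − 406) = 62.22/122 = 0.51.
Spending multiplier = 1/(1 − c + m) = 1/(1 − 0.51 + 0.09) = 1/0.58 ≈ 1.724.
ΔY = k × ΔG = (−¥537 trillion) / 0.58 ≈ −¥925.9 trillion.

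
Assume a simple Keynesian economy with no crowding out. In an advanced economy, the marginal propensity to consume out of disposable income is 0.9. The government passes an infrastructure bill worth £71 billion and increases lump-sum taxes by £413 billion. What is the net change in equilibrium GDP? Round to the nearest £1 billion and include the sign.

−£3,007 billion

Expenditure multiplier = 1/(1 − MPC) = 1/(1 − 0.9) = 1/0.1 = 10.
ΔG contributes k·ΔG = (+£71 billion) / 0.1 = +£710 billion.
ΔT of +£413 billion changes first-round spending by −c·ΔT = −£371.7 billion, contributing k·(−c·ΔT) = (−£371.7 billion) / 0.1 = −£3,717 billion.
Net ΔY = k(ΔG − c·ΔT) = (−£300.7 billion) / 0.1 = −£3,007 billion.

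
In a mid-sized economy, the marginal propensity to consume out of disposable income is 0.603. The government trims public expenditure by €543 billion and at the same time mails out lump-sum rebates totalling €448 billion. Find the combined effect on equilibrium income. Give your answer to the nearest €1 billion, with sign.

−€687 billion

Expenditure multiplier = 1/(1 − MPC) = 1/(1 − 0.603) = 1/0.397 ≈ 2.519.
ΔG contributes k·ΔG = (−€543 billion) / 0.397 ≈ −€1,367.8 billion.
ΔT of −€448 billion changes first-round spending by −c·ΔT = +€270.144 billion, contributing k·(−c·ΔT) = (+€270.144 billion) / 0.397 ≈ +€680.5 billion.
Net ΔY = k(ΔG − c·ΔT) = (−€272.856 billion) / 0.397 ≈ −€687 billion.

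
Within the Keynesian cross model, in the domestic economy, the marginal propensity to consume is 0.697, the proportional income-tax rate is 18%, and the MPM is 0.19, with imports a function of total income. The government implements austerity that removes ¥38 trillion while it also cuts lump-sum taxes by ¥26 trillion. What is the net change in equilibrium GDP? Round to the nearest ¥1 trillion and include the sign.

Expenditure multiplier = 1/(1 − c(1−t) + m) = 1/(1 − 0.697×0.82 + 0.19) = 1/0.61846 ≈ 1.617.
ΔG contributes k·ΔG = (−¥38 trillion) / 0.61846 ≈ −¥61.4 trillion.
ΔT of −¥26 trillion changes first-round spending by −c·ΔT = +¥18.122 trillion, contributing k·(−c·ΔT) = (+¥18.122 trillion) / 0.61846 ≈ +¥29.3 trillion.
Net ΔY = k(ΔG − c·ΔT) = (−¥19.878 trillion) / 0.61846 ≈ −¥32 trillion.

−¥32 trillion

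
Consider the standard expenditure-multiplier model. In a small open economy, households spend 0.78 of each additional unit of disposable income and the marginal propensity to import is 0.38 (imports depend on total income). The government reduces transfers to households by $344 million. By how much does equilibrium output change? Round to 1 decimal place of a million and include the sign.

−$447.2 million

The transfer change shifts disposable income by −$344 million, so first-round consumption changes by c·ΔTR = 0.78 × (−$344 million) = −$268.32 million.
Expenditure multiplier = 1/(1 − c + m) = 1/(1 − 0.78 + 0.38) = 1/0.6 ≈ 1.667.
The transfer multiplier is c × k = 1.3, so ΔY = k × (c·ΔTR) = (−$268.32 million) / 0.6 = −$447.2 million.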